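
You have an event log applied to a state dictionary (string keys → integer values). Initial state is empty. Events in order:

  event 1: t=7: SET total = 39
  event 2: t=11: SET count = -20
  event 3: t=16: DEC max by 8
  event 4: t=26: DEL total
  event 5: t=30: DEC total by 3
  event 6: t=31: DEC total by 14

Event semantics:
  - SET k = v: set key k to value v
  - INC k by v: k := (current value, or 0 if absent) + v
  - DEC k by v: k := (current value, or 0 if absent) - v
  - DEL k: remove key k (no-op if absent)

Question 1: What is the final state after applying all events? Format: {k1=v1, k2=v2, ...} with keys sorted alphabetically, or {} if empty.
Answer: {count=-20, max=-8, total=-17}

Derivation:
  after event 1 (t=7: SET total = 39): {total=39}
  after event 2 (t=11: SET count = -20): {count=-20, total=39}
  after event 3 (t=16: DEC max by 8): {count=-20, max=-8, total=39}
  after event 4 (t=26: DEL total): {count=-20, max=-8}
  after event 5 (t=30: DEC total by 3): {count=-20, max=-8, total=-3}
  after event 6 (t=31: DEC total by 14): {count=-20, max=-8, total=-17}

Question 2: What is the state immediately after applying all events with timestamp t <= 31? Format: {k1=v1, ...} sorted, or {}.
Apply events with t <= 31 (6 events):
  after event 1 (t=7: SET total = 39): {total=39}
  after event 2 (t=11: SET count = -20): {count=-20, total=39}
  after event 3 (t=16: DEC max by 8): {count=-20, max=-8, total=39}
  after event 4 (t=26: DEL total): {count=-20, max=-8}
  after event 5 (t=30: DEC total by 3): {count=-20, max=-8, total=-3}
  after event 6 (t=31: DEC total by 14): {count=-20, max=-8, total=-17}

Answer: {count=-20, max=-8, total=-17}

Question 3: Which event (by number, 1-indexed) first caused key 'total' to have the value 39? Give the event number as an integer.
Looking for first event where total becomes 39:
  event 1: total (absent) -> 39  <-- first match

Answer: 1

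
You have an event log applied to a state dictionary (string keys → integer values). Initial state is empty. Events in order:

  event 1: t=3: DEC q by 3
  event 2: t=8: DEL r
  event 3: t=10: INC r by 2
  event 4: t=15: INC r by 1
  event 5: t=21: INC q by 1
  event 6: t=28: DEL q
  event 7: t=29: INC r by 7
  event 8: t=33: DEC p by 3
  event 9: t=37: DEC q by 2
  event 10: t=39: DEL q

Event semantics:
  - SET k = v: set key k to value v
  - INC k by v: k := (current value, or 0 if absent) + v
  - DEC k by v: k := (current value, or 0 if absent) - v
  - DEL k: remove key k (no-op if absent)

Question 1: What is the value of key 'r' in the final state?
Track key 'r' through all 10 events:
  event 1 (t=3: DEC q by 3): r unchanged
  event 2 (t=8: DEL r): r (absent) -> (absent)
  event 3 (t=10: INC r by 2): r (absent) -> 2
  event 4 (t=15: INC r by 1): r 2 -> 3
  event 5 (t=21: INC q by 1): r unchanged
  event 6 (t=28: DEL q): r unchanged
  event 7 (t=29: INC r by 7): r 3 -> 10
  event 8 (t=33: DEC p by 3): r unchanged
  event 9 (t=37: DEC q by 2): r unchanged
  event 10 (t=39: DEL q): r unchanged
Final: r = 10

Answer: 10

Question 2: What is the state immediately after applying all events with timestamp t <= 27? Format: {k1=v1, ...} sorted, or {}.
Answer: {q=-2, r=3}

Derivation:
Apply events with t <= 27 (5 events):
  after event 1 (t=3: DEC q by 3): {q=-3}
  after event 2 (t=8: DEL r): {q=-3}
  after event 3 (t=10: INC r by 2): {q=-3, r=2}
  after event 4 (t=15: INC r by 1): {q=-3, r=3}
  after event 5 (t=21: INC q by 1): {q=-2, r=3}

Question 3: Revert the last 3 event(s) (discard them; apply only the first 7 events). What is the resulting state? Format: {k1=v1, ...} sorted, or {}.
Answer: {r=10}

Derivation:
Keep first 7 events (discard last 3):
  after event 1 (t=3: DEC q by 3): {q=-3}
  after event 2 (t=8: DEL r): {q=-3}
  after event 3 (t=10: INC r by 2): {q=-3, r=2}
  after event 4 (t=15: INC r by 1): {q=-3, r=3}
  after event 5 (t=21: INC q by 1): {q=-2, r=3}
  after event 6 (t=28: DEL q): {r=3}
  after event 7 (t=29: INC r by 7): {r=10}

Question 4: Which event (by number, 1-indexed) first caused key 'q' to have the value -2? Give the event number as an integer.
Answer: 5

Derivation:
Looking for first event where q becomes -2:
  event 1: q = -3
  event 2: q = -3
  event 3: q = -3
  event 4: q = -3
  event 5: q -3 -> -2  <-- first match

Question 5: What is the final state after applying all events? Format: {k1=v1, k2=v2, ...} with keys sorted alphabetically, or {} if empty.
  after event 1 (t=3: DEC q by 3): {q=-3}
  after event 2 (t=8: DEL r): {q=-3}
  after event 3 (t=10: INC r by 2): {q=-3, r=2}
  after event 4 (t=15: INC r by 1): {q=-3, r=3}
  after event 5 (t=21: INC q by 1): {q=-2, r=3}
  after event 6 (t=28: DEL q): {r=3}
  after event 7 (t=29: INC r by 7): {r=10}
  after event 8 (t=33: DEC p by 3): {p=-3, r=10}
  after event 9 (t=37: DEC q by 2): {p=-3, q=-2, r=10}
  after event 10 (t=39: DEL q): {p=-3, r=10}

Answer: {p=-3, r=10}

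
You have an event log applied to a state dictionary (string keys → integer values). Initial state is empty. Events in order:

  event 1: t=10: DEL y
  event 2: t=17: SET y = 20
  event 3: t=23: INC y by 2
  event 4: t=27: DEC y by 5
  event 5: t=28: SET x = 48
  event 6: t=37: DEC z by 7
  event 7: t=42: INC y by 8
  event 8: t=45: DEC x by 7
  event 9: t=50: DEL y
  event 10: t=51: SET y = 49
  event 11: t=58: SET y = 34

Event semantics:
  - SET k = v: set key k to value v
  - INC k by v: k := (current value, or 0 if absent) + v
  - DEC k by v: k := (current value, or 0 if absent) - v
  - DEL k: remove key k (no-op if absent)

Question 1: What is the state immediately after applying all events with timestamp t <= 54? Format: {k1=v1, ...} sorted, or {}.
Answer: {x=41, y=49, z=-7}

Derivation:
Apply events with t <= 54 (10 events):
  after event 1 (t=10: DEL y): {}
  after event 2 (t=17: SET y = 20): {y=20}
  after event 3 (t=23: INC y by 2): {y=22}
  after event 4 (t=27: DEC y by 5): {y=17}
  after event 5 (t=28: SET x = 48): {x=48, y=17}
  after event 6 (t=37: DEC z by 7): {x=48, y=17, z=-7}
  after event 7 (t=42: INC y by 8): {x=48, y=25, z=-7}
  after event 8 (t=45: DEC x by 7): {x=41, y=25, z=-7}
  after event 9 (t=50: DEL y): {x=41, z=-7}
  after event 10 (t=51: SET y = 49): {x=41, y=49, z=-7}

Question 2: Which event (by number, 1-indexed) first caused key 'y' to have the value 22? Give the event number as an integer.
Answer: 3

Derivation:
Looking for first event where y becomes 22:
  event 2: y = 20
  event 3: y 20 -> 22  <-- first match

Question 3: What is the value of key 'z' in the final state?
Answer: -7

Derivation:
Track key 'z' through all 11 events:
  event 1 (t=10: DEL y): z unchanged
  event 2 (t=17: SET y = 20): z unchanged
  event 3 (t=23: INC y by 2): z unchanged
  event 4 (t=27: DEC y by 5): z unchanged
  event 5 (t=28: SET x = 48): z unchanged
  event 6 (t=37: DEC z by 7): z (absent) -> -7
  event 7 (t=42: INC y by 8): z unchanged
  event 8 (t=45: DEC x by 7): z unchanged
  event 9 (t=50: DEL y): z unchanged
  event 10 (t=51: SET y = 49): z unchanged
  event 11 (t=58: SET y = 34): z unchanged
Final: z = -7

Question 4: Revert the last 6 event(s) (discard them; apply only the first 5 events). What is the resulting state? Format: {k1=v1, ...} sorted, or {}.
Keep first 5 events (discard last 6):
  after event 1 (t=10: DEL y): {}
  after event 2 (t=17: SET y = 20): {y=20}
  after event 3 (t=23: INC y by 2): {y=22}
  after event 4 (t=27: DEC y by 5): {y=17}
  after event 5 (t=28: SET x = 48): {x=48, y=17}

Answer: {x=48, y=17}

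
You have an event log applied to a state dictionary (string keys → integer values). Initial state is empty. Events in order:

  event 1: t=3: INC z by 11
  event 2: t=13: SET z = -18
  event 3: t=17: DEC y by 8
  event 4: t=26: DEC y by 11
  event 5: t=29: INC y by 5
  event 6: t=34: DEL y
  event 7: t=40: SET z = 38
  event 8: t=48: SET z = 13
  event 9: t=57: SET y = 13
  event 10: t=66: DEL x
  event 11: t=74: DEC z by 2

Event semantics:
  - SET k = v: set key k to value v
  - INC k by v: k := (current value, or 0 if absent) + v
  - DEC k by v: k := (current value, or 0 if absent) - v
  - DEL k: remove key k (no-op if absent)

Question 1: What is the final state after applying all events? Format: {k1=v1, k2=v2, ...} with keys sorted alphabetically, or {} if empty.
  after event 1 (t=3: INC z by 11): {z=11}
  after event 2 (t=13: SET z = -18): {z=-18}
  after event 3 (t=17: DEC y by 8): {y=-8, z=-18}
  after event 4 (t=26: DEC y by 11): {y=-19, z=-18}
  after event 5 (t=29: INC y by 5): {y=-14, z=-18}
  after event 6 (t=34: DEL y): {z=-18}
  after event 7 (t=40: SET z = 38): {z=38}
  after event 8 (t=48: SET z = 13): {z=13}
  after event 9 (t=57: SET y = 13): {y=13, z=13}
  after event 10 (t=66: DEL x): {y=13, z=13}
  after event 11 (t=74: DEC z by 2): {y=13, z=11}

Answer: {y=13, z=11}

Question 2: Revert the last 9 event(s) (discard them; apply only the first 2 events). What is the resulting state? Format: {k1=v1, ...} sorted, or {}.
Keep first 2 events (discard last 9):
  after event 1 (t=3: INC z by 11): {z=11}
  after event 2 (t=13: SET z = -18): {z=-18}

Answer: {z=-18}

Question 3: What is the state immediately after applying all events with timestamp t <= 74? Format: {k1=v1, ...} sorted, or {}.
Answer: {y=13, z=11}

Derivation:
Apply events with t <= 74 (11 events):
  after event 1 (t=3: INC z by 11): {z=11}
  after event 2 (t=13: SET z = -18): {z=-18}
  after event 3 (t=17: DEC y by 8): {y=-8, z=-18}
  after event 4 (t=26: DEC y by 11): {y=-19, z=-18}
  after event 5 (t=29: INC y by 5): {y=-14, z=-18}
  after event 6 (t=34: DEL y): {z=-18}
  after event 7 (t=40: SET z = 38): {z=38}
  after event 8 (t=48: SET z = 13): {z=13}
  after event 9 (t=57: SET y = 13): {y=13, z=13}
  after event 10 (t=66: DEL x): {y=13, z=13}
  after event 11 (t=74: DEC z by 2): {y=13, z=11}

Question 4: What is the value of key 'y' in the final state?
Answer: 13

Derivation:
Track key 'y' through all 11 events:
  event 1 (t=3: INC z by 11): y unchanged
  event 2 (t=13: SET z = -18): y unchanged
  event 3 (t=17: DEC y by 8): y (absent) -> -8
  event 4 (t=26: DEC y by 11): y -8 -> -19
  event 5 (t=29: INC y by 5): y -19 -> -14
  event 6 (t=34: DEL y): y -14 -> (absent)
  event 7 (t=40: SET z = 38): y unchanged
  event 8 (t=48: SET z = 13): y unchanged
  event 9 (t=57: SET y = 13): y (absent) -> 13
  event 10 (t=66: DEL x): y unchanged
  event 11 (t=74: DEC z by 2): y unchanged
Final: y = 13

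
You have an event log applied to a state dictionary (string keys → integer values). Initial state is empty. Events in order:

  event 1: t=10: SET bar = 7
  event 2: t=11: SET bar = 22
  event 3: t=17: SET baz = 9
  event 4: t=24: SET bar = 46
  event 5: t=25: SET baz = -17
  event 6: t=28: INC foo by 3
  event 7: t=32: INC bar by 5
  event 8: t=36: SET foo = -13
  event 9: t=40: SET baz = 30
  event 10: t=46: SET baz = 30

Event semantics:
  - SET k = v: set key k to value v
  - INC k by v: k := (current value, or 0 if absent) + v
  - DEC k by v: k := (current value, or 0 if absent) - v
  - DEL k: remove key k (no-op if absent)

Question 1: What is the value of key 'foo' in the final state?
Answer: -13

Derivation:
Track key 'foo' through all 10 events:
  event 1 (t=10: SET bar = 7): foo unchanged
  event 2 (t=11: SET bar = 22): foo unchanged
  event 3 (t=17: SET baz = 9): foo unchanged
  event 4 (t=24: SET bar = 46): foo unchanged
  event 5 (t=25: SET baz = -17): foo unchanged
  event 6 (t=28: INC foo by 3): foo (absent) -> 3
  event 7 (t=32: INC bar by 5): foo unchanged
  event 8 (t=36: SET foo = -13): foo 3 -> -13
  event 9 (t=40: SET baz = 30): foo unchanged
  event 10 (t=46: SET baz = 30): foo unchanged
Final: foo = -13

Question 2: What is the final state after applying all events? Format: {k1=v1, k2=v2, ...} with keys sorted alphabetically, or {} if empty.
Answer: {bar=51, baz=30, foo=-13}

Derivation:
  after event 1 (t=10: SET bar = 7): {bar=7}
  after event 2 (t=11: SET bar = 22): {bar=22}
  after event 3 (t=17: SET baz = 9): {bar=22, baz=9}
  after event 4 (t=24: SET bar = 46): {bar=46, baz=9}
  after event 5 (t=25: SET baz = -17): {bar=46, baz=-17}
  after event 6 (t=28: INC foo by 3): {bar=46, baz=-17, foo=3}
  after event 7 (t=32: INC bar by 5): {bar=51, baz=-17, foo=3}
  after event 8 (t=36: SET foo = -13): {bar=51, baz=-17, foo=-13}
  after event 9 (t=40: SET baz = 30): {bar=51, baz=30, foo=-13}
  after event 10 (t=46: SET baz = 30): {bar=51, baz=30, foo=-13}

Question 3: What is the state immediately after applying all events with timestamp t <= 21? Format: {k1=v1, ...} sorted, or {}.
Apply events with t <= 21 (3 events):
  after event 1 (t=10: SET bar = 7): {bar=7}
  after event 2 (t=11: SET bar = 22): {bar=22}
  after event 3 (t=17: SET baz = 9): {bar=22, baz=9}

Answer: {bar=22, baz=9}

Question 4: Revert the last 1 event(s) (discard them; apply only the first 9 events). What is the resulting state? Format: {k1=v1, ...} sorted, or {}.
Keep first 9 events (discard last 1):
  after event 1 (t=10: SET bar = 7): {bar=7}
  after event 2 (t=11: SET bar = 22): {bar=22}
  after event 3 (t=17: SET baz = 9): {bar=22, baz=9}
  after event 4 (t=24: SET bar = 46): {bar=46, baz=9}
  after event 5 (t=25: SET baz = -17): {bar=46, baz=-17}
  after event 6 (t=28: INC foo by 3): {bar=46, baz=-17, foo=3}
  after event 7 (t=32: INC bar by 5): {bar=51, baz=-17, foo=3}
  after event 8 (t=36: SET foo = -13): {bar=51, baz=-17, foo=-13}
  after event 9 (t=40: SET baz = 30): {bar=51, baz=30, foo=-13}

Answer: {bar=51, baz=30, foo=-13}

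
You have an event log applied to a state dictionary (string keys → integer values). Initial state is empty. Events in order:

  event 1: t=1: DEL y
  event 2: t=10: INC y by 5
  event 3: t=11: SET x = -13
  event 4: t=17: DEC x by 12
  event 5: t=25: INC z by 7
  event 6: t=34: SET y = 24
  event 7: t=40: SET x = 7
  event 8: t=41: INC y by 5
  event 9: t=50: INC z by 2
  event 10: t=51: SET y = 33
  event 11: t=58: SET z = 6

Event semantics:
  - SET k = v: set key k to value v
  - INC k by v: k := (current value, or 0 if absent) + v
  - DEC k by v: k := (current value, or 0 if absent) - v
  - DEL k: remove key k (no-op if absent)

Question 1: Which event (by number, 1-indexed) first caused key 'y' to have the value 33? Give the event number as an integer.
Looking for first event where y becomes 33:
  event 2: y = 5
  event 3: y = 5
  event 4: y = 5
  event 5: y = 5
  event 6: y = 24
  event 7: y = 24
  event 8: y = 29
  event 9: y = 29
  event 10: y 29 -> 33  <-- first match

Answer: 10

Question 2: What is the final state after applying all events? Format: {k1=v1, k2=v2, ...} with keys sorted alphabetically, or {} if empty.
Answer: {x=7, y=33, z=6}

Derivation:
  after event 1 (t=1: DEL y): {}
  after event 2 (t=10: INC y by 5): {y=5}
  after event 3 (t=11: SET x = -13): {x=-13, y=5}
  after event 4 (t=17: DEC x by 12): {x=-25, y=5}
  after event 5 (t=25: INC z by 7): {x=-25, y=5, z=7}
  after event 6 (t=34: SET y = 24): {x=-25, y=24, z=7}
  after event 7 (t=40: SET x = 7): {x=7, y=24, z=7}
  after event 8 (t=41: INC y by 5): {x=7, y=29, z=7}
  after event 9 (t=50: INC z by 2): {x=7, y=29, z=9}
  after event 10 (t=51: SET y = 33): {x=7, y=33, z=9}
  after event 11 (t=58: SET z = 6): {x=7, y=33, z=6}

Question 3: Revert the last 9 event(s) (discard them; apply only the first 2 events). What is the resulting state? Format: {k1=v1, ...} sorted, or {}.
Answer: {y=5}

Derivation:
Keep first 2 events (discard last 9):
  after event 1 (t=1: DEL y): {}
  after event 2 (t=10: INC y by 5): {y=5}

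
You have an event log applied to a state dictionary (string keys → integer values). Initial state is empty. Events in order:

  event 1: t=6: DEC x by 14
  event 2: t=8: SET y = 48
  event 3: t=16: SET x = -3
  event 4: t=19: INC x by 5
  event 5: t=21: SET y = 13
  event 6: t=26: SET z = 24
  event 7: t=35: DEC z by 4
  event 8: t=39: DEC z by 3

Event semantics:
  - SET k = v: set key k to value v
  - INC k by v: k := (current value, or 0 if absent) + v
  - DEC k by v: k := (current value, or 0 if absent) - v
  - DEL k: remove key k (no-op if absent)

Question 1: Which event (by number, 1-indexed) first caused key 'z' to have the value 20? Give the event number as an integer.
Looking for first event where z becomes 20:
  event 6: z = 24
  event 7: z 24 -> 20  <-- first match

Answer: 7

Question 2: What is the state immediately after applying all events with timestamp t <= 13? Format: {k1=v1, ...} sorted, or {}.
Answer: {x=-14, y=48}

Derivation:
Apply events with t <= 13 (2 events):
  after event 1 (t=6: DEC x by 14): {x=-14}
  after event 2 (t=8: SET y = 48): {x=-14, y=48}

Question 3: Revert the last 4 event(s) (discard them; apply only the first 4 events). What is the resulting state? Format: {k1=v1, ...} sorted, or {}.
Answer: {x=2, y=48}

Derivation:
Keep first 4 events (discard last 4):
  after event 1 (t=6: DEC x by 14): {x=-14}
  after event 2 (t=8: SET y = 48): {x=-14, y=48}
  after event 3 (t=16: SET x = -3): {x=-3, y=48}
  after event 4 (t=19: INC x by 5): {x=2, y=48}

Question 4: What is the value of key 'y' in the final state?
Track key 'y' through all 8 events:
  event 1 (t=6: DEC x by 14): y unchanged
  event 2 (t=8: SET y = 48): y (absent) -> 48
  event 3 (t=16: SET x = -3): y unchanged
  event 4 (t=19: INC x by 5): y unchanged
  event 5 (t=21: SET y = 13): y 48 -> 13
  event 6 (t=26: SET z = 24): y unchanged
  event 7 (t=35: DEC z by 4): y unchanged
  event 8 (t=39: DEC z by 3): y unchanged
Final: y = 13

Answer: 13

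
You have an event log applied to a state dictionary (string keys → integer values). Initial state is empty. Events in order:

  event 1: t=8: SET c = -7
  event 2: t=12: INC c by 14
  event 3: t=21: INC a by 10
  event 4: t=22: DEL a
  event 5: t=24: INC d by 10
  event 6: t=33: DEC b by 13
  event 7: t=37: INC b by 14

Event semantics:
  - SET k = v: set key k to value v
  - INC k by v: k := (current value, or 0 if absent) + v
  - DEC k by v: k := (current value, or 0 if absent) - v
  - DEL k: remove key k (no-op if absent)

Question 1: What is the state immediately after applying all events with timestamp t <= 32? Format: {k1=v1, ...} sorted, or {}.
Apply events with t <= 32 (5 events):
  after event 1 (t=8: SET c = -7): {c=-7}
  after event 2 (t=12: INC c by 14): {c=7}
  after event 3 (t=21: INC a by 10): {a=10, c=7}
  after event 4 (t=22: DEL a): {c=7}
  after event 5 (t=24: INC d by 10): {c=7, d=10}

Answer: {c=7, d=10}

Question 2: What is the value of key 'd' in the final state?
Track key 'd' through all 7 events:
  event 1 (t=8: SET c = -7): d unchanged
  event 2 (t=12: INC c by 14): d unchanged
  event 3 (t=21: INC a by 10): d unchanged
  event 4 (t=22: DEL a): d unchanged
  event 5 (t=24: INC d by 10): d (absent) -> 10
  event 6 (t=33: DEC b by 13): d unchanged
  event 7 (t=37: INC b by 14): d unchanged
Final: d = 10

Answer: 10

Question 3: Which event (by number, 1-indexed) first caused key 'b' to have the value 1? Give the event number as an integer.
Answer: 7

Derivation:
Looking for first event where b becomes 1:
  event 6: b = -13
  event 7: b -13 -> 1  <-- first match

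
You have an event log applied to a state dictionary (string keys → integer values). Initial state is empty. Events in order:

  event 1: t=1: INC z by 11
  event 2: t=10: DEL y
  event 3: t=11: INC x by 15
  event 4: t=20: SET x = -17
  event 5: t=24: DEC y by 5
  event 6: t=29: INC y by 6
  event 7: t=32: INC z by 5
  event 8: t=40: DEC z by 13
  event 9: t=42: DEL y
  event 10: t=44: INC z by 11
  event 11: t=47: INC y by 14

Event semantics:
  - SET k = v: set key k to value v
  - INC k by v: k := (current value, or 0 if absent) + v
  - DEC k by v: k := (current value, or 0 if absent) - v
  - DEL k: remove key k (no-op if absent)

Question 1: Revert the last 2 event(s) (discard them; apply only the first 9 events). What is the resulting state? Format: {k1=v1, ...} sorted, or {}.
Answer: {x=-17, z=3}

Derivation:
Keep first 9 events (discard last 2):
  after event 1 (t=1: INC z by 11): {z=11}
  after event 2 (t=10: DEL y): {z=11}
  after event 3 (t=11: INC x by 15): {x=15, z=11}
  after event 4 (t=20: SET x = -17): {x=-17, z=11}
  after event 5 (t=24: DEC y by 5): {x=-17, y=-5, z=11}
  after event 6 (t=29: INC y by 6): {x=-17, y=1, z=11}
  after event 7 (t=32: INC z by 5): {x=-17, y=1, z=16}
  after event 8 (t=40: DEC z by 13): {x=-17, y=1, z=3}
  after event 9 (t=42: DEL y): {x=-17, z=3}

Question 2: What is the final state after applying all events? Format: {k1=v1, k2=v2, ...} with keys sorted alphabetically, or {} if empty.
Answer: {x=-17, y=14, z=14}

Derivation:
  after event 1 (t=1: INC z by 11): {z=11}
  after event 2 (t=10: DEL y): {z=11}
  after event 3 (t=11: INC x by 15): {x=15, z=11}
  after event 4 (t=20: SET x = -17): {x=-17, z=11}
  after event 5 (t=24: DEC y by 5): {x=-17, y=-5, z=11}
  after event 6 (t=29: INC y by 6): {x=-17, y=1, z=11}
  after event 7 (t=32: INC z by 5): {x=-17, y=1, z=16}
  after event 8 (t=40: DEC z by 13): {x=-17, y=1, z=3}
  after event 9 (t=42: DEL y): {x=-17, z=3}
  after event 10 (t=44: INC z by 11): {x=-17, z=14}
  after event 11 (t=47: INC y by 14): {x=-17, y=14, z=14}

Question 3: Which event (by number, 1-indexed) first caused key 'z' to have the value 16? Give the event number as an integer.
Looking for first event where z becomes 16:
  event 1: z = 11
  event 2: z = 11
  event 3: z = 11
  event 4: z = 11
  event 5: z = 11
  event 6: z = 11
  event 7: z 11 -> 16  <-- first match

Answer: 7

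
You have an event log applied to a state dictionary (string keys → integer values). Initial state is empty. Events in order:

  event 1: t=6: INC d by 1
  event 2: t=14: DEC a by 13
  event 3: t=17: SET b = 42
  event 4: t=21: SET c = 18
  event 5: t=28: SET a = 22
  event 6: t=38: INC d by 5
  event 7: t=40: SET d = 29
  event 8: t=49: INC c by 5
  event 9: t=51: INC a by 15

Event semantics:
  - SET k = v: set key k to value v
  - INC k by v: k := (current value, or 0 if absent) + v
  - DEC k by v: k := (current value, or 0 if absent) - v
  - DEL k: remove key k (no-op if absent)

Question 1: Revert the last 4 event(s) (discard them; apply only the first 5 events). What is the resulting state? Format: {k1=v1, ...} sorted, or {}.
Answer: {a=22, b=42, c=18, d=1}

Derivation:
Keep first 5 events (discard last 4):
  after event 1 (t=6: INC d by 1): {d=1}
  after event 2 (t=14: DEC a by 13): {a=-13, d=1}
  after event 3 (t=17: SET b = 42): {a=-13, b=42, d=1}
  after event 4 (t=21: SET c = 18): {a=-13, b=42, c=18, d=1}
  after event 5 (t=28: SET a = 22): {a=22, b=42, c=18, d=1}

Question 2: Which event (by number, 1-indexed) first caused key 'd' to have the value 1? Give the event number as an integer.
Looking for first event where d becomes 1:
  event 1: d (absent) -> 1  <-- first match

Answer: 1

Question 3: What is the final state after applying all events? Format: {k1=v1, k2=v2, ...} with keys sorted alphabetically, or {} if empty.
Answer: {a=37, b=42, c=23, d=29}

Derivation:
  after event 1 (t=6: INC d by 1): {d=1}
  after event 2 (t=14: DEC a by 13): {a=-13, d=1}
  after event 3 (t=17: SET b = 42): {a=-13, b=42, d=1}
  after event 4 (t=21: SET c = 18): {a=-13, b=42, c=18, d=1}
  after event 5 (t=28: SET a = 22): {a=22, b=42, c=18, d=1}
  after event 6 (t=38: INC d by 5): {a=22, b=42, c=18, d=6}
  after event 7 (t=40: SET d = 29): {a=22, b=42, c=18, d=29}
  after event 8 (t=49: INC c by 5): {a=22, b=42, c=23, d=29}
  after event 9 (t=51: INC a by 15): {a=37, b=42, c=23, d=29}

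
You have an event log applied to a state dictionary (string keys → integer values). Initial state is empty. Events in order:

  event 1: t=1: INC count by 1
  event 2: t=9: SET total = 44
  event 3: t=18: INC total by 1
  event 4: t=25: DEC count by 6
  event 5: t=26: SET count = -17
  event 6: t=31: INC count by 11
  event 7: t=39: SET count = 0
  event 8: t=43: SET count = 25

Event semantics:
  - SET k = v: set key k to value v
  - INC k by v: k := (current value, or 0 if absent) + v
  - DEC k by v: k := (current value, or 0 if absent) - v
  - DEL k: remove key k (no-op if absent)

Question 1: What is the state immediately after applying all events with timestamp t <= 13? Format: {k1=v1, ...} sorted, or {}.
Answer: {count=1, total=44}

Derivation:
Apply events with t <= 13 (2 events):
  after event 1 (t=1: INC count by 1): {count=1}
  after event 2 (t=9: SET total = 44): {count=1, total=44}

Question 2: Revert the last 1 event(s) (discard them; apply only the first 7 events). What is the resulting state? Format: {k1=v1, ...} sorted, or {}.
Answer: {count=0, total=45}

Derivation:
Keep first 7 events (discard last 1):
  after event 1 (t=1: INC count by 1): {count=1}
  after event 2 (t=9: SET total = 44): {count=1, total=44}
  after event 3 (t=18: INC total by 1): {count=1, total=45}
  after event 4 (t=25: DEC count by 6): {count=-5, total=45}
  after event 5 (t=26: SET count = -17): {count=-17, total=45}
  after event 6 (t=31: INC count by 11): {count=-6, total=45}
  after event 7 (t=39: SET count = 0): {count=0, total=45}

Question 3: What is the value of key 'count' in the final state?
Track key 'count' through all 8 events:
  event 1 (t=1: INC count by 1): count (absent) -> 1
  event 2 (t=9: SET total = 44): count unchanged
  event 3 (t=18: INC total by 1): count unchanged
  event 4 (t=25: DEC count by 6): count 1 -> -5
  event 5 (t=26: SET count = -17): count -5 -> -17
  event 6 (t=31: INC count by 11): count -17 -> -6
  event 7 (t=39: SET count = 0): count -6 -> 0
  event 8 (t=43: SET count = 25): count 0 -> 25
Final: count = 25

Answer: 25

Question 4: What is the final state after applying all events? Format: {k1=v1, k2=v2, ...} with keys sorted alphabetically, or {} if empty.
  after event 1 (t=1: INC count by 1): {count=1}
  after event 2 (t=9: SET total = 44): {count=1, total=44}
  after event 3 (t=18: INC total by 1): {count=1, total=45}
  after event 4 (t=25: DEC count by 6): {count=-5, total=45}
  after event 5 (t=26: SET count = -17): {count=-17, total=45}
  after event 6 (t=31: INC count by 11): {count=-6, total=45}
  after event 7 (t=39: SET count = 0): {count=0, total=45}
  after event 8 (t=43: SET count = 25): {count=25, total=45}

Answer: {count=25, total=45}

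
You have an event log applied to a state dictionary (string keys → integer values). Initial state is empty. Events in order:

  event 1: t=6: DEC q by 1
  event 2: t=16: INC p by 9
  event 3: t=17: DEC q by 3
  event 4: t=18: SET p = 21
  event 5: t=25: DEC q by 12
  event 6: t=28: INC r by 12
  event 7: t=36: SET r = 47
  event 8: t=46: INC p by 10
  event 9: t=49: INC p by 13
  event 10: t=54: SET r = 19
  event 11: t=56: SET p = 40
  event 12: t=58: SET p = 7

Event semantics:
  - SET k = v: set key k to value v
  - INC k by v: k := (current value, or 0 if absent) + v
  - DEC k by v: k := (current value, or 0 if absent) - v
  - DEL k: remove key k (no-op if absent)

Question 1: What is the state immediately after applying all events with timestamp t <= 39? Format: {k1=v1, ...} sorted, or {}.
Apply events with t <= 39 (7 events):
  after event 1 (t=6: DEC q by 1): {q=-1}
  after event 2 (t=16: INC p by 9): {p=9, q=-1}
  after event 3 (t=17: DEC q by 3): {p=9, q=-4}
  after event 4 (t=18: SET p = 21): {p=21, q=-4}
  after event 5 (t=25: DEC q by 12): {p=21, q=-16}
  after event 6 (t=28: INC r by 12): {p=21, q=-16, r=12}
  after event 7 (t=36: SET r = 47): {p=21, q=-16, r=47}

Answer: {p=21, q=-16, r=47}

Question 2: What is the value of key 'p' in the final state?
Track key 'p' through all 12 events:
  event 1 (t=6: DEC q by 1): p unchanged
  event 2 (t=16: INC p by 9): p (absent) -> 9
  event 3 (t=17: DEC q by 3): p unchanged
  event 4 (t=18: SET p = 21): p 9 -> 21
  event 5 (t=25: DEC q by 12): p unchanged
  event 6 (t=28: INC r by 12): p unchanged
  event 7 (t=36: SET r = 47): p unchanged
  event 8 (t=46: INC p by 10): p 21 -> 31
  event 9 (t=49: INC p by 13): p 31 -> 44
  event 10 (t=54: SET r = 19): p unchanged
  event 11 (t=56: SET p = 40): p 44 -> 40
  event 12 (t=58: SET p = 7): p 40 -> 7
Final: p = 7

Answer: 7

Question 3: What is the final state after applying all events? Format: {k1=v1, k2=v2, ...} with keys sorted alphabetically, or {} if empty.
Answer: {p=7, q=-16, r=19}

Derivation:
  after event 1 (t=6: DEC q by 1): {q=-1}
  after event 2 (t=16: INC p by 9): {p=9, q=-1}
  after event 3 (t=17: DEC q by 3): {p=9, q=-4}
  after event 4 (t=18: SET p = 21): {p=21, q=-4}
  after event 5 (t=25: DEC q by 12): {p=21, q=-16}
  after event 6 (t=28: INC r by 12): {p=21, q=-16, r=12}
  after event 7 (t=36: SET r = 47): {p=21, q=-16, r=47}
  after event 8 (t=46: INC p by 10): {p=31, q=-16, r=47}
  after event 9 (t=49: INC p by 13): {p=44, q=-16, r=47}
  after event 10 (t=54: SET r = 19): {p=44, q=-16, r=19}
  after event 11 (t=56: SET p = 40): {p=40, q=-16, r=19}
  after event 12 (t=58: SET p = 7): {p=7, q=-16, r=19}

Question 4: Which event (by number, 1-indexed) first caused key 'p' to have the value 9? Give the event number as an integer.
Looking for first event where p becomes 9:
  event 2: p (absent) -> 9  <-- first match

Answer: 2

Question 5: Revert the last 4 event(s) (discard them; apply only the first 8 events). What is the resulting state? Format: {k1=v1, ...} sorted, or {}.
Keep first 8 events (discard last 4):
  after event 1 (t=6: DEC q by 1): {q=-1}
  after event 2 (t=16: INC p by 9): {p=9, q=-1}
  after event 3 (t=17: DEC q by 3): {p=9, q=-4}
  after event 4 (t=18: SET p = 21): {p=21, q=-4}
  after event 5 (t=25: DEC q by 12): {p=21, q=-16}
  after event 6 (t=28: INC r by 12): {p=21, q=-16, r=12}
  after event 7 (t=36: SET r = 47): {p=21, q=-16, r=47}
  after event 8 (t=46: INC p by 10): {p=31, q=-16, r=47}

Answer: {p=31, q=-16, r=47}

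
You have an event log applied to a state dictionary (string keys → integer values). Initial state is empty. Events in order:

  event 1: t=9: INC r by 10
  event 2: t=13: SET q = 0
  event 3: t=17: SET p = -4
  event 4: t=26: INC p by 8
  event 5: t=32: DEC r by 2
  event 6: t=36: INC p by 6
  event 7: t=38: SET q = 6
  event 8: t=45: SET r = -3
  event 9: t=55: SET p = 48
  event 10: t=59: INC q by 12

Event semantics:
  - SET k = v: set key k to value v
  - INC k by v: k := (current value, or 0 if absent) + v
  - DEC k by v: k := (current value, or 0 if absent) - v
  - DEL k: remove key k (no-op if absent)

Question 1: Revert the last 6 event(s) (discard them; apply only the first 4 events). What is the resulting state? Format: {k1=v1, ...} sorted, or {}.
Keep first 4 events (discard last 6):
  after event 1 (t=9: INC r by 10): {r=10}
  after event 2 (t=13: SET q = 0): {q=0, r=10}
  after event 3 (t=17: SET p = -4): {p=-4, q=0, r=10}
  after event 4 (t=26: INC p by 8): {p=4, q=0, r=10}

Answer: {p=4, q=0, r=10}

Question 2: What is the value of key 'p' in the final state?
Answer: 48

Derivation:
Track key 'p' through all 10 events:
  event 1 (t=9: INC r by 10): p unchanged
  event 2 (t=13: SET q = 0): p unchanged
  event 3 (t=17: SET p = -4): p (absent) -> -4
  event 4 (t=26: INC p by 8): p -4 -> 4
  event 5 (t=32: DEC r by 2): p unchanged
  event 6 (t=36: INC p by 6): p 4 -> 10
  event 7 (t=38: SET q = 6): p unchanged
  event 8 (t=45: SET r = -3): p unchanged
  event 9 (t=55: SET p = 48): p 10 -> 48
  event 10 (t=59: INC q by 12): p unchanged
Final: p = 48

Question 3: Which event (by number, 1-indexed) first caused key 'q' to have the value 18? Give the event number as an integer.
Looking for first event where q becomes 18:
  event 2: q = 0
  event 3: q = 0
  event 4: q = 0
  event 5: q = 0
  event 6: q = 0
  event 7: q = 6
  event 8: q = 6
  event 9: q = 6
  event 10: q 6 -> 18  <-- first match

Answer: 10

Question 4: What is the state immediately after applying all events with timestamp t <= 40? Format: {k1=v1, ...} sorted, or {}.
Answer: {p=10, q=6, r=8}

Derivation:
Apply events with t <= 40 (7 events):
  after event 1 (t=9: INC r by 10): {r=10}
  after event 2 (t=13: SET q = 0): {q=0, r=10}
  after event 3 (t=17: SET p = -4): {p=-4, q=0, r=10}
  after event 4 (t=26: INC p by 8): {p=4, q=0, r=10}
  after event 5 (t=32: DEC r by 2): {p=4, q=0, r=8}
  after event 6 (t=36: INC p by 6): {p=10, q=0, r=8}
  after event 7 (t=38: SET q = 6): {p=10, q=6, r=8}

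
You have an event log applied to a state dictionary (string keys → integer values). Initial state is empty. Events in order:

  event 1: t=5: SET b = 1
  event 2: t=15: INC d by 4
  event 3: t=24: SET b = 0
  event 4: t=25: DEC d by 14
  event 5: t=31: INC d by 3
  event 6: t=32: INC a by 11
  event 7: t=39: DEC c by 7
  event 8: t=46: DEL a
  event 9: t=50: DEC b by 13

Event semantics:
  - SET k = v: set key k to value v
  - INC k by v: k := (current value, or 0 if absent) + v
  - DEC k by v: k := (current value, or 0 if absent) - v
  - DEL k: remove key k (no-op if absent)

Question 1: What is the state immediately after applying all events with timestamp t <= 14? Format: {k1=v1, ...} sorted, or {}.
Apply events with t <= 14 (1 events):
  after event 1 (t=5: SET b = 1): {b=1}

Answer: {b=1}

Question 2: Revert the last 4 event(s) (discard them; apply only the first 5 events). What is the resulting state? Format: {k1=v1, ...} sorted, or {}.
Answer: {b=0, d=-7}

Derivation:
Keep first 5 events (discard last 4):
  after event 1 (t=5: SET b = 1): {b=1}
  after event 2 (t=15: INC d by 4): {b=1, d=4}
  after event 3 (t=24: SET b = 0): {b=0, d=4}
  after event 4 (t=25: DEC d by 14): {b=0, d=-10}
  after event 5 (t=31: INC d by 3): {b=0, d=-7}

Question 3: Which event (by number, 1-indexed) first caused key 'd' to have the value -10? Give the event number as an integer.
Looking for first event where d becomes -10:
  event 2: d = 4
  event 3: d = 4
  event 4: d 4 -> -10  <-- first match

Answer: 4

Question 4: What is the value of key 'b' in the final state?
Track key 'b' through all 9 events:
  event 1 (t=5: SET b = 1): b (absent) -> 1
  event 2 (t=15: INC d by 4): b unchanged
  event 3 (t=24: SET b = 0): b 1 -> 0
  event 4 (t=25: DEC d by 14): b unchanged
  event 5 (t=31: INC d by 3): b unchanged
  event 6 (t=32: INC a by 11): b unchanged
  event 7 (t=39: DEC c by 7): b unchanged
  event 8 (t=46: DEL a): b unchanged
  event 9 (t=50: DEC b by 13): b 0 -> -13
Final: b = -13

Answer: -13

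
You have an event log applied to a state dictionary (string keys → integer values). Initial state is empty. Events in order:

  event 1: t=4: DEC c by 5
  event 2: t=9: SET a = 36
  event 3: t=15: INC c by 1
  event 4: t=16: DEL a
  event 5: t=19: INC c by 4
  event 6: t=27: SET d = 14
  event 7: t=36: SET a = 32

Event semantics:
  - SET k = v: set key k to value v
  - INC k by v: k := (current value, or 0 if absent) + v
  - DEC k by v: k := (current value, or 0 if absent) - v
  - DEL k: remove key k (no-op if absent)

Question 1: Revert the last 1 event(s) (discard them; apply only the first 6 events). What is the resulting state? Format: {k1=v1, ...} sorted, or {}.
Answer: {c=0, d=14}

Derivation:
Keep first 6 events (discard last 1):
  after event 1 (t=4: DEC c by 5): {c=-5}
  after event 2 (t=9: SET a = 36): {a=36, c=-5}
  after event 3 (t=15: INC c by 1): {a=36, c=-4}
  after event 4 (t=16: DEL a): {c=-4}
  after event 5 (t=19: INC c by 4): {c=0}
  after event 6 (t=27: SET d = 14): {c=0, d=14}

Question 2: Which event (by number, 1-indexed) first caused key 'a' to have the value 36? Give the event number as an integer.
Answer: 2

Derivation:
Looking for first event where a becomes 36:
  event 2: a (absent) -> 36  <-- first match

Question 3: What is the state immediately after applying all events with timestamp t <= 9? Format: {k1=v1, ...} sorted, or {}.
Answer: {a=36, c=-5}

Derivation:
Apply events with t <= 9 (2 events):
  after event 1 (t=4: DEC c by 5): {c=-5}
  after event 2 (t=9: SET a = 36): {a=36, c=-5}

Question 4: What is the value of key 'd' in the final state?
Track key 'd' through all 7 events:
  event 1 (t=4: DEC c by 5): d unchanged
  event 2 (t=9: SET a = 36): d unchanged
  event 3 (t=15: INC c by 1): d unchanged
  event 4 (t=16: DEL a): d unchanged
  event 5 (t=19: INC c by 4): d unchanged
  event 6 (t=27: SET d = 14): d (absent) -> 14
  event 7 (t=36: SET a = 32): d unchanged
Final: d = 14

Answer: 14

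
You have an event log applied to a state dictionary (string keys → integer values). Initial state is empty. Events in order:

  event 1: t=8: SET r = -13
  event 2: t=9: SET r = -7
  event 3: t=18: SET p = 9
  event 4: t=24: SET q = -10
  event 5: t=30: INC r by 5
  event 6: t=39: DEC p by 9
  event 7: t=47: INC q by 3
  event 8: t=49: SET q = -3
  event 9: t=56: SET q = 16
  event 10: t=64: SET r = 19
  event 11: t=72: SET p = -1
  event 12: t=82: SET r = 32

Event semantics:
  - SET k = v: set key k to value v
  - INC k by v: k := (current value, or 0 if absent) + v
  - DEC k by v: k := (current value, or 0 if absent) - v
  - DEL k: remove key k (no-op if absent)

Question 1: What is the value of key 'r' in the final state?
Track key 'r' through all 12 events:
  event 1 (t=8: SET r = -13): r (absent) -> -13
  event 2 (t=9: SET r = -7): r -13 -> -7
  event 3 (t=18: SET p = 9): r unchanged
  event 4 (t=24: SET q = -10): r unchanged
  event 5 (t=30: INC r by 5): r -7 -> -2
  event 6 (t=39: DEC p by 9): r unchanged
  event 7 (t=47: INC q by 3): r unchanged
  event 8 (t=49: SET q = -3): r unchanged
  event 9 (t=56: SET q = 16): r unchanged
  event 10 (t=64: SET r = 19): r -2 -> 19
  event 11 (t=72: SET p = -1): r unchanged
  event 12 (t=82: SET r = 32): r 19 -> 32
Final: r = 32

Answer: 32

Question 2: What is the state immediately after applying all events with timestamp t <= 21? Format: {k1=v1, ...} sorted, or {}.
Apply events with t <= 21 (3 events):
  after event 1 (t=8: SET r = -13): {r=-13}
  after event 2 (t=9: SET r = -7): {r=-7}
  after event 3 (t=18: SET p = 9): {p=9, r=-7}

Answer: {p=9, r=-7}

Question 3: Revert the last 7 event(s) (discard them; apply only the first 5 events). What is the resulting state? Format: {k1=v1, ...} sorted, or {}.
Answer: {p=9, q=-10, r=-2}

Derivation:
Keep first 5 events (discard last 7):
  after event 1 (t=8: SET r = -13): {r=-13}
  after event 2 (t=9: SET r = -7): {r=-7}
  after event 3 (t=18: SET p = 9): {p=9, r=-7}
  after event 4 (t=24: SET q = -10): {p=9, q=-10, r=-7}
  after event 5 (t=30: INC r by 5): {p=9, q=-10, r=-2}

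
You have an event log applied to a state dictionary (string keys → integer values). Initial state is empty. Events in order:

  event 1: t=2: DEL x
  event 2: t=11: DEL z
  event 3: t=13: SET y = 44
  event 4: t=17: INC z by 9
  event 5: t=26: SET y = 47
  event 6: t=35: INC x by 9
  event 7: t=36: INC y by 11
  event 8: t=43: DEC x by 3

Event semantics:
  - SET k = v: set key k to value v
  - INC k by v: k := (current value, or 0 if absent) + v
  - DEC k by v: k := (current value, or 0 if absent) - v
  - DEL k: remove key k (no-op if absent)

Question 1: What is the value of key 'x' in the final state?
Track key 'x' through all 8 events:
  event 1 (t=2: DEL x): x (absent) -> (absent)
  event 2 (t=11: DEL z): x unchanged
  event 3 (t=13: SET y = 44): x unchanged
  event 4 (t=17: INC z by 9): x unchanged
  event 5 (t=26: SET y = 47): x unchanged
  event 6 (t=35: INC x by 9): x (absent) -> 9
  event 7 (t=36: INC y by 11): x unchanged
  event 8 (t=43: DEC x by 3): x 9 -> 6
Final: x = 6

Answer: 6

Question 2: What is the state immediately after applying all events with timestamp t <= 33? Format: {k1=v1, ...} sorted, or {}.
Answer: {y=47, z=9}

Derivation:
Apply events with t <= 33 (5 events):
  after event 1 (t=2: DEL x): {}
  after event 2 (t=11: DEL z): {}
  after event 3 (t=13: SET y = 44): {y=44}
  after event 4 (t=17: INC z by 9): {y=44, z=9}
  after event 5 (t=26: SET y = 47): {y=47, z=9}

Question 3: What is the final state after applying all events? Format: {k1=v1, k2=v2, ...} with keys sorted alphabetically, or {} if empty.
  after event 1 (t=2: DEL x): {}
  after event 2 (t=11: DEL z): {}
  after event 3 (t=13: SET y = 44): {y=44}
  after event 4 (t=17: INC z by 9): {y=44, z=9}
  after event 5 (t=26: SET y = 47): {y=47, z=9}
  after event 6 (t=35: INC x by 9): {x=9, y=47, z=9}
  after event 7 (t=36: INC y by 11): {x=9, y=58, z=9}
  after event 8 (t=43: DEC x by 3): {x=6, y=58, z=9}

Answer: {x=6, y=58, z=9}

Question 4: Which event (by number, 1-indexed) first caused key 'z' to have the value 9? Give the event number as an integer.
Answer: 4

Derivation:
Looking for first event where z becomes 9:
  event 4: z (absent) -> 9  <-- first match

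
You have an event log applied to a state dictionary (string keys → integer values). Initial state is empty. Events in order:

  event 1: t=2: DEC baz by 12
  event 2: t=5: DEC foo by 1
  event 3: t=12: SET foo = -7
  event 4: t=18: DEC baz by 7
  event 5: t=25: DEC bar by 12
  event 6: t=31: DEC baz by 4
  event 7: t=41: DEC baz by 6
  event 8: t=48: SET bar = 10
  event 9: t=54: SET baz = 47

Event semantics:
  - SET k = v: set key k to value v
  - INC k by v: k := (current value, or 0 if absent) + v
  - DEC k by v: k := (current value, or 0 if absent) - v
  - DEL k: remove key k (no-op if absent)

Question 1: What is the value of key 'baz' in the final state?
Track key 'baz' through all 9 events:
  event 1 (t=2: DEC baz by 12): baz (absent) -> -12
  event 2 (t=5: DEC foo by 1): baz unchanged
  event 3 (t=12: SET foo = -7): baz unchanged
  event 4 (t=18: DEC baz by 7): baz -12 -> -19
  event 5 (t=25: DEC bar by 12): baz unchanged
  event 6 (t=31: DEC baz by 4): baz -19 -> -23
  event 7 (t=41: DEC baz by 6): baz -23 -> -29
  event 8 (t=48: SET bar = 10): baz unchanged
  event 9 (t=54: SET baz = 47): baz -29 -> 47
Final: baz = 47

Answer: 47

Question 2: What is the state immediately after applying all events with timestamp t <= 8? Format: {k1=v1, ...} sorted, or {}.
Apply events with t <= 8 (2 events):
  after event 1 (t=2: DEC baz by 12): {baz=-12}
  after event 2 (t=5: DEC foo by 1): {baz=-12, foo=-1}

Answer: {baz=-12, foo=-1}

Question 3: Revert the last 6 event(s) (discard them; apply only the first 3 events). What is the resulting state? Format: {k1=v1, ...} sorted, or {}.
Keep first 3 events (discard last 6):
  after event 1 (t=2: DEC baz by 12): {baz=-12}
  after event 2 (t=5: DEC foo by 1): {baz=-12, foo=-1}
  after event 3 (t=12: SET foo = -7): {baz=-12, foo=-7}

Answer: {baz=-12, foo=-7}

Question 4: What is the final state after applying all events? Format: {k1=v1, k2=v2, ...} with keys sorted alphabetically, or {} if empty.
Answer: {bar=10, baz=47, foo=-7}

Derivation:
  after event 1 (t=2: DEC baz by 12): {baz=-12}
  after event 2 (t=5: DEC foo by 1): {baz=-12, foo=-1}
  after event 3 (t=12: SET foo = -7): {baz=-12, foo=-7}
  after event 4 (t=18: DEC baz by 7): {baz=-19, foo=-7}
  after event 5 (t=25: DEC bar by 12): {bar=-12, baz=-19, foo=-7}
  after event 6 (t=31: DEC baz by 4): {bar=-12, baz=-23, foo=-7}
  after event 7 (t=41: DEC baz by 6): {bar=-12, baz=-29, foo=-7}
  after event 8 (t=48: SET bar = 10): {bar=10, baz=-29, foo=-7}
  after event 9 (t=54: SET baz = 47): {bar=10, baz=47, foo=-7}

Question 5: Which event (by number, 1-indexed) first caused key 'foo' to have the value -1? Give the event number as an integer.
Looking for first event where foo becomes -1:
  event 2: foo (absent) -> -1  <-- first match

Answer: 2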